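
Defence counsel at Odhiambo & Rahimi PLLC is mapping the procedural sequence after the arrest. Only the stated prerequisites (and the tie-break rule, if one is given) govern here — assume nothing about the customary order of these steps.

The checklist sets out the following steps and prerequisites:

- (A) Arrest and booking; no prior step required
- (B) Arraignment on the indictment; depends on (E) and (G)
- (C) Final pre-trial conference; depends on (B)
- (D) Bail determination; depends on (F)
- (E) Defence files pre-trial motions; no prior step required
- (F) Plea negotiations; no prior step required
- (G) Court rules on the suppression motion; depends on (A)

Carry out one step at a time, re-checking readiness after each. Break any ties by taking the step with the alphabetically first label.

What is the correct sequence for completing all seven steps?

(A), (E), (F), (D), (G), (B), (C)

Nothing is required for (A), (E) and (F). (A) has the earlier label → (A) first.
(G) now also ready, so the ready set is {(E), (F), (G)}; (E) has the earlier label → (E).
Ready: (F) and (G). (F) has the earlier label → (F).
Now (D) and (G) have their prerequisites met. (D) has the earlier label, so (D) next.
(G) needed (A), now all done → (G).
(B) is the only step now ready → (B).
(C) is the only step now ready → (C).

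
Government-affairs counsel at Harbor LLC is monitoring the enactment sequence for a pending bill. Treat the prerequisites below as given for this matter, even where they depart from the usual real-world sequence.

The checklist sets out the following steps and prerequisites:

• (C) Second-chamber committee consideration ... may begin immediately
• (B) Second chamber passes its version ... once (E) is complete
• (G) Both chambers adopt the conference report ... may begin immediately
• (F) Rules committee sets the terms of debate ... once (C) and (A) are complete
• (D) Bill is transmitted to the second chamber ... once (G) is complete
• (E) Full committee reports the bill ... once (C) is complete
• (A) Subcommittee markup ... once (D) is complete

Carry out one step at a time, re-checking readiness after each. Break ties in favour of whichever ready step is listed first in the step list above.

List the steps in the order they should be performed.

(C), (G), (D), (E), (B), (A), (F)

(C) and (G) have no prerequisites; (C) is listed earlier, so (C) is first.
(E) now also ready, so the ready set is {(G), (E)}; (G) is listed earlier → (G).
(D) now also ready, so the ready set is {(D), (E)}; (D) is listed earlier → (D).
(E) and (A) are both available; (E) is listed earlier → (E).
(B) and (A) are both available; (B) is listed earlier → (B).
(A) needed (D), now all done → (A).
(F) is the only step now ready → (F).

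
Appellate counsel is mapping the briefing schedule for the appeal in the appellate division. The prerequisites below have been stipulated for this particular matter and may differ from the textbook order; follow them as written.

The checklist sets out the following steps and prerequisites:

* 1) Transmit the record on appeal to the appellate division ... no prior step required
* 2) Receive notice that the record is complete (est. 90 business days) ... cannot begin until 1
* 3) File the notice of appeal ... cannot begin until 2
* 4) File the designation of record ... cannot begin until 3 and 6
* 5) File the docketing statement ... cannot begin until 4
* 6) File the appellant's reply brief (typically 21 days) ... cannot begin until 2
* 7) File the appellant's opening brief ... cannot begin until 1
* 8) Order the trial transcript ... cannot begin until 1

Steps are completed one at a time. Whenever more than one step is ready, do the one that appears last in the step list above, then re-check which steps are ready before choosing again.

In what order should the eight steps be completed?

1 8 7 2 6 3 4 5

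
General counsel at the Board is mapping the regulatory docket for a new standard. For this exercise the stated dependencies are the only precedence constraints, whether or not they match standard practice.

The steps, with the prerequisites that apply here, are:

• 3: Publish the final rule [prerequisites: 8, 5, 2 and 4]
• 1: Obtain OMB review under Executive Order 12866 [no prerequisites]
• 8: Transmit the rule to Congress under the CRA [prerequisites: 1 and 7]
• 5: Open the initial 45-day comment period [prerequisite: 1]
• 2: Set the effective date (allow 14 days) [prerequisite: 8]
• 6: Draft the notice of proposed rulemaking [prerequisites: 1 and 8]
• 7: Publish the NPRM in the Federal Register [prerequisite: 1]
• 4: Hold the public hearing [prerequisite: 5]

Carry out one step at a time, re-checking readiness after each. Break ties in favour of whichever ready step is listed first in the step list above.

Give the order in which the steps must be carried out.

1 → 5 → 7 → 8 → 2 → 6 → 4 → 3

1 has no prerequisites → 1 first.
Ready: 5 and 7. 5 is listed earlier → 5.
4 now also ready, so the ready set is {7, 4}; 7 is listed earlier → 7.
8 and 4 are both available; 8 is listed earlier → 8.
Now 2, 6 and 4 have their prerequisites met. 2 is listed earlier, so 2 next.
Ready: 6 and 4. 6 is listed earlier → 6.
Next only 4 has its prerequisites met → 4.
Next only 3 has its prerequisites met → 3.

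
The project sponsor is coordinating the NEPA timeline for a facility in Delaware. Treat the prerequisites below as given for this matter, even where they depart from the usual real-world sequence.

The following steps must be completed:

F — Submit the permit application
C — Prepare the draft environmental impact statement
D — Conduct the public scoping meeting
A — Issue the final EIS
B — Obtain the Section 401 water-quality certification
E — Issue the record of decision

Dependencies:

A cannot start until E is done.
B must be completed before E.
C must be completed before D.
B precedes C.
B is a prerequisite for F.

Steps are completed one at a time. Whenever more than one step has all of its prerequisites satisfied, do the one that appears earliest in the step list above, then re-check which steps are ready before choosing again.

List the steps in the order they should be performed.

B → F → C → D → E → A

B is the only step with nothing outstanding, so it goes first.
F, C and E are all available; F is listed earlier → F.
C and E are both available; C is listed earlier → C.
Now D and E have their prerequisites met. D is listed earlier, so D next.
E needed B, now all done → E.
A is the only step now ready → A.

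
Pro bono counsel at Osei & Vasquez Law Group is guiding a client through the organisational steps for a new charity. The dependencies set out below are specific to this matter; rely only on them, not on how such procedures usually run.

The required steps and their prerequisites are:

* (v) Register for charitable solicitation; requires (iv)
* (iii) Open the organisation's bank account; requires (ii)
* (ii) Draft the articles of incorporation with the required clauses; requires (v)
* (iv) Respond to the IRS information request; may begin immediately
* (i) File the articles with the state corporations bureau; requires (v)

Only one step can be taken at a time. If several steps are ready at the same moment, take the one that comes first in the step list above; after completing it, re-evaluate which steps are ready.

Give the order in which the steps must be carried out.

(iv) → (v) → (ii) → (iii) → (i)

Only (iv) has no prerequisites, so it is first.
(v) needed (iv), now all done → (v).
Ready: (ii) and (i). (ii) is listed earlier → (ii).
(iii) now also ready, so the ready set is {(iii), (i)}; (iii) is listed earlier → (iii).
Next only (i) has its prerequisites met → (i).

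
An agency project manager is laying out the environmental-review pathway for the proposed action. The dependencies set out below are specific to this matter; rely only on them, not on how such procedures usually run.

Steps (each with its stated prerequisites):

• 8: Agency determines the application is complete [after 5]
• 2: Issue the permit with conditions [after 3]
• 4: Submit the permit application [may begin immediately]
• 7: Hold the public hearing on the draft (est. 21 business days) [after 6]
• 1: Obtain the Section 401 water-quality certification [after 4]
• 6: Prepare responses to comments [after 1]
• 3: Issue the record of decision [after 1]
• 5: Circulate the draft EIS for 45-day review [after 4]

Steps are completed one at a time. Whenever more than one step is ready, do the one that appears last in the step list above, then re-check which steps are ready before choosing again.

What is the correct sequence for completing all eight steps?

4 is the only step with nothing outstanding, so it goes first.
Now 5 and 1 have their prerequisites met. 5 is listed later, so 5 next.
Ready: 1 and 8. 1 is listed later → 1.
Ready: 3, 6 and 8. 3 is listed later → 3.
2 now also ready, so the ready set is {6, 2, 8}; 6 is listed later → 6.
7 now also ready, so the ready set is {7, 2, 8}; 7 is listed later → 7.
Ready: 2 and 8. 2 is listed later → 2.
8 is the only step now ready → 8.

4, 5, 1, 3, 6, 7, 2, 8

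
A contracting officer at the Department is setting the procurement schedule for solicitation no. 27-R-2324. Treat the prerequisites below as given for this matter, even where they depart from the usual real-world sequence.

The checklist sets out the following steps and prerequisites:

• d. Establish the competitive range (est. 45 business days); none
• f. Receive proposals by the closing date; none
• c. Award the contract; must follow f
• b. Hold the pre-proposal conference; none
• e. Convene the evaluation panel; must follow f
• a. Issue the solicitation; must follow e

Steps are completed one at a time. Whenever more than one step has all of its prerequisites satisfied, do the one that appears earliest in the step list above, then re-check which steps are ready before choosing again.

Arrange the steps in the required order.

Nothing is required for d, f and b. d is listed earlier → d first.
Now f and b have their prerequisites met. f is listed earlier, so f next.
Now c, b and e have their prerequisites met. c is listed earlier, so c next.
Now b and e have their prerequisites met. b is listed earlier, so b next.
e needed f, now all done → e.
a needed e, now all done → a.

d f c b e a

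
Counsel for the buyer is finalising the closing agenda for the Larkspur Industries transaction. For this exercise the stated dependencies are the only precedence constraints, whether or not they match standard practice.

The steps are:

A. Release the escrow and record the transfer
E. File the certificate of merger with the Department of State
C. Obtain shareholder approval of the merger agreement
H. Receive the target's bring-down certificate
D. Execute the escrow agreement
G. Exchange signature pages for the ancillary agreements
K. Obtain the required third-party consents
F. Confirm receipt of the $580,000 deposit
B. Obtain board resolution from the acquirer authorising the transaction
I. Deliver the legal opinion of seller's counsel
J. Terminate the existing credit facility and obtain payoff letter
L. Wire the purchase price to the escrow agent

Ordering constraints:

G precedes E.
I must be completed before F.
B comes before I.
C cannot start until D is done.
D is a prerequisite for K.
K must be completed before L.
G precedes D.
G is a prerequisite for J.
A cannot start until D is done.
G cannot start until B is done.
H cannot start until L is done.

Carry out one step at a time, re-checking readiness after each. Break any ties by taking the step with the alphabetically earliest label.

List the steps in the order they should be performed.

B → G → D → A → C → E → I → F → J → K → L → H

B is the only step with nothing outstanding, so it goes first.
Now G and I have their prerequisites met. G has the earlier label, so G next.
D, E and J now also ready, so the ready set is {D, E, I, J}; D has the earlier label → D.
A, C and K now also ready, so the ready set is {A, C, E, I, J, K}; A has the earlier label → A.
Now C, E, I, J and K have their prerequisites met. C has the earlier label, so C next.
Now E, I, J and K have their prerequisites met. E has the earlier label, so E next.
I, J and K are all available; I has the earlier label → I.
Now F, J and K have their prerequisites met. F has the earlier label, so F next.
Ready: J and K. J has the earlier label → J.
That leaves K as the only ready step → K.
L needed K, now all done → L.
Next only H has its prerequisites met → H.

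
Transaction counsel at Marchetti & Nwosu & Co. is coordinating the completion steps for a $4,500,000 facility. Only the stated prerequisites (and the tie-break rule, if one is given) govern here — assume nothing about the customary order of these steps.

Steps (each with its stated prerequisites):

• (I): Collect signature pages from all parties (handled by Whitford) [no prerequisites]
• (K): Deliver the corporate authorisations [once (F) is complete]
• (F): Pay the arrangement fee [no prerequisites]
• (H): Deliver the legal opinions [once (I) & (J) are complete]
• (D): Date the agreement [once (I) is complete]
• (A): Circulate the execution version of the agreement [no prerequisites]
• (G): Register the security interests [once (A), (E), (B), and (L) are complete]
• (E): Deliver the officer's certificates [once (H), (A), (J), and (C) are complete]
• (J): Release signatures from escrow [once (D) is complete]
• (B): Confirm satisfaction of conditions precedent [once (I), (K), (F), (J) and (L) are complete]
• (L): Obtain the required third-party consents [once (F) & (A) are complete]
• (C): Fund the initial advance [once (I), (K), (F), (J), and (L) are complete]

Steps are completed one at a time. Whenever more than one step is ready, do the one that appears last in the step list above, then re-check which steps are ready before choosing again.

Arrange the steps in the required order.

Nothing is required for (A), (F) and (I). (A) is listed later → (A) first.
(F) and (I) are both available; (F) is listed later → (F).
(L), (K) and (I) are all available; (L) is listed later → (L).
Now (K) and (I) have their prerequisites met. (K) is listed later, so (K) next.
Next only (I) has its prerequisites met → (I).
(D) needed (I), now all done → (D).
Next only (J) has its prerequisites met → (J).
Ready: (C), (B) and (H). (C) is listed later → (C).
Ready: (B) and (H). (B) is listed later → (B).
(H) needed (J) and (I), now all done → (H).
(E) is the only step now ready → (E).
Next only (G) has its prerequisites met → (G).

(A) (F) (L) (K) (I) (D) (J) (C) (B) (H) (E) (G)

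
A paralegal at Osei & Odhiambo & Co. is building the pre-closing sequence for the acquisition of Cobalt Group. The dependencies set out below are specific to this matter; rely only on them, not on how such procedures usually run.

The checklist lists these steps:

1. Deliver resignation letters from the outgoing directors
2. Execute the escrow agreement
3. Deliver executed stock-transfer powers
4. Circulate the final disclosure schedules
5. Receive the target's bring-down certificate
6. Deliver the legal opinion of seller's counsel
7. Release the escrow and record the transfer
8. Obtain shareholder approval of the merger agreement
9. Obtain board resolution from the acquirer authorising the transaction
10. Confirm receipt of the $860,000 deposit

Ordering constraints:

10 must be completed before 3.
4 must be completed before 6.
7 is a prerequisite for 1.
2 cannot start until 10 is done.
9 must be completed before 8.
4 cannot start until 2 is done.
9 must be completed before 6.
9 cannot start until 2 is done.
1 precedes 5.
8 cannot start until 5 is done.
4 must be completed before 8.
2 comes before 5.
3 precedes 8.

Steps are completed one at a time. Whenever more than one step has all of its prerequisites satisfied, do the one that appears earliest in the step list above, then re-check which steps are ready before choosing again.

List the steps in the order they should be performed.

Nothing is required for 7 and 10. 7 is listed earlier → 7 first.
Now 1 and 10 have their prerequisites met. 1 is listed earlier, so 1 next.
Next only 10 has its prerequisites met → 10.
Ready: 2 and 3. 2 is listed earlier → 2.
3, 4, 5 and 9 are all available; 3 is listed earlier → 3.
Ready: 4, 5 and 9. 4 is listed earlier → 4.
5 and 9 are both available; 5 is listed earlier → 5.
9 needed 2, now all done → 9.
6 and 8 are both available; 6 is listed earlier → 6.
8 needed 3, 4, 5 and 9, now all done → 8.

7, 1, 10, 2, 3, 4, 5, 9, 6, 8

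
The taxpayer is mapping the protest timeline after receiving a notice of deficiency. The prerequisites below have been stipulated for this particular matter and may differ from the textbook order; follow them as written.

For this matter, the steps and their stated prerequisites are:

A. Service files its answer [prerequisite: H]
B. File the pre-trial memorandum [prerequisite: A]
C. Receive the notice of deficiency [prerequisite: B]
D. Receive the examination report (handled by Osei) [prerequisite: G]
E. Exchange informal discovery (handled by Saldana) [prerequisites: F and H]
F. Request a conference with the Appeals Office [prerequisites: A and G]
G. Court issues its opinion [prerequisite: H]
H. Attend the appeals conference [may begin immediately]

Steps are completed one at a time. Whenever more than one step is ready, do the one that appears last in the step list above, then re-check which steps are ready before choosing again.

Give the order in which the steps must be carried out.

H is the only step with nothing outstanding, so it goes first.
G and A are both available; G is listed later → G.
D now also ready, so the ready set is {D, A}; D is listed later → D.
A is the only step now ready → A.
Now F and B have their prerequisites met. F is listed later, so F next.
E now also ready, so the ready set is {E, B}; E is listed later → E.
Next only B has its prerequisites met → B.
C needed B, now all done → C.

H → G → D → A → F → E → B → C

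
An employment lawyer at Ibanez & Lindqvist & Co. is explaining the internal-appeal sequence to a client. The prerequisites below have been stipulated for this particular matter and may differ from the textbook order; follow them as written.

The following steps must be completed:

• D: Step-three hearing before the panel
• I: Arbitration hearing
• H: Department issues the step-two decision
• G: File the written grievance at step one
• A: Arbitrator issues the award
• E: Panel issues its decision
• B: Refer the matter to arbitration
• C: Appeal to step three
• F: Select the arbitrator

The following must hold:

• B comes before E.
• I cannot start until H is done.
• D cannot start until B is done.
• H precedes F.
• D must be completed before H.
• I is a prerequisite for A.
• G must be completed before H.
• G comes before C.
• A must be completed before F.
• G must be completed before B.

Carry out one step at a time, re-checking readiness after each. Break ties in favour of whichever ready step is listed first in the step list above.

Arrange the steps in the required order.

Only G has no prerequisites, so it is first.
Now B and C have their prerequisites met. B is listed earlier, so B next.
D and E now also ready, so the ready set is {D, E, C}; D is listed earlier → D.
Ready: H, E and C. H is listed earlier → H.
I now also ready, so the ready set is {I, E, C}; I is listed earlier → I.
Now A, E and C have their prerequisites met. A is listed earlier, so A next.
E, C and F are all available; E is listed earlier → E.
Ready: C and F. C is listed earlier → C.
F needed H and A, now all done → F.

G B D H I A E C F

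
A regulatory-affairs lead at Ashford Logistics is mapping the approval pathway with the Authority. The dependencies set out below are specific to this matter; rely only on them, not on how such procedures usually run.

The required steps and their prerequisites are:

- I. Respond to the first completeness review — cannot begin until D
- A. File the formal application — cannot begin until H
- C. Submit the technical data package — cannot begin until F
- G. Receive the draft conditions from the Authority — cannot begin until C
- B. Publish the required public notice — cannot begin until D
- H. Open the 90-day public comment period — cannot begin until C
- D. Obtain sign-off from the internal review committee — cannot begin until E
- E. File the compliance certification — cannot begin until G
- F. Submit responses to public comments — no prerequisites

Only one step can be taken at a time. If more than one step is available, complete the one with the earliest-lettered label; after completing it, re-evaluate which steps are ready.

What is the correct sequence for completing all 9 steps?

F, C, G, E, D, B, H, A, I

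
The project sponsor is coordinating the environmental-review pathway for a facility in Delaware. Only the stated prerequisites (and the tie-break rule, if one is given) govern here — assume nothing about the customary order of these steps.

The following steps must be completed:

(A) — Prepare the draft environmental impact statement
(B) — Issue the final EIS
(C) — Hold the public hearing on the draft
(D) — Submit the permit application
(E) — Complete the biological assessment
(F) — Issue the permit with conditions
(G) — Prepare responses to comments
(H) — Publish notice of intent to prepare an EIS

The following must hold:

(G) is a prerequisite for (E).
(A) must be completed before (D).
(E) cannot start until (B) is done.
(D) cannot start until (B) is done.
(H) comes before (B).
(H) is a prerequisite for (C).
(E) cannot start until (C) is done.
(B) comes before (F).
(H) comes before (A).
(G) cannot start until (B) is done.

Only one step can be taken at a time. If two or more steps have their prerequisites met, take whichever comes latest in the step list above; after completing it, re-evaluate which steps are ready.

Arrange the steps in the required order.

(H) is the only step with nothing outstanding, so it goes first.
(C), (B) and (A) are all available; (C) is listed later → (C).
(B) and (A) are both available; (B) is listed later → (B).
Now (G), (F) and (A) have their prerequisites met. (G) is listed later, so (G) next.
Now (F), (E) and (A) have their prerequisites met. (F) is listed later, so (F) next.
Ready: (E) and (A). (E) is listed later → (E).
(A) needed (H), now all done → (A).
(D) is the only step now ready → (D).

(H) → (C) → (B) → (G) → (F) → (E) → (A) → (D)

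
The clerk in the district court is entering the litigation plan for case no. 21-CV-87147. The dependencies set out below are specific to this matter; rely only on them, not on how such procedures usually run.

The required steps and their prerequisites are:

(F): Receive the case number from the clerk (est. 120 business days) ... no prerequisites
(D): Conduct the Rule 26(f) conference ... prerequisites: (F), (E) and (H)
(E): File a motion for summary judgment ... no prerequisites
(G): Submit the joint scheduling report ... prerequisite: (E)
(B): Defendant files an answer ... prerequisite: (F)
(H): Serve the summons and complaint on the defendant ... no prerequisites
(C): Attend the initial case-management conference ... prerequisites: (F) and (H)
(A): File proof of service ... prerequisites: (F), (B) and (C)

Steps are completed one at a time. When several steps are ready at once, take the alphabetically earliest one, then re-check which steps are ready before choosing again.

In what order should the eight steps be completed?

(E), (F), (B), (G), (H), (C), (A), (D)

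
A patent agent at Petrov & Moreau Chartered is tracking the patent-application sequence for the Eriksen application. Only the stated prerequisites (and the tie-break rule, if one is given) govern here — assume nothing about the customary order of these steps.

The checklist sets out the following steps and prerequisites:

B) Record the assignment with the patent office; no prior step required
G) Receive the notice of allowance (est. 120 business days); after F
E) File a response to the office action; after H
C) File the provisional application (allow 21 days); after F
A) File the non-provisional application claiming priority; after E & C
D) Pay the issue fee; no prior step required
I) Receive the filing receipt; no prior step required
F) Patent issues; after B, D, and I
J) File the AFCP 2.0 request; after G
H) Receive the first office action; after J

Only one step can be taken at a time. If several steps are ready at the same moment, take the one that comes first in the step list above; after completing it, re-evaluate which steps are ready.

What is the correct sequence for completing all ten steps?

B, D and I have no prerequisites; B is listed earlier, so B is first.
Now D and I have their prerequisites met. D is listed earlier, so D next.
I is the only step now ready → I.
F needed B, D and I, now all done → F.
G and C are both available; G is listed earlier → G.
J now also ready, so the ready set is {C, J}; C is listed earlier → C.
J needed G, now all done → J.
H needed J, now all done → H.
E needed H, now all done → E.
A needed E and C, now all done → A.

B, D, I, F, G, C, J, H, E, A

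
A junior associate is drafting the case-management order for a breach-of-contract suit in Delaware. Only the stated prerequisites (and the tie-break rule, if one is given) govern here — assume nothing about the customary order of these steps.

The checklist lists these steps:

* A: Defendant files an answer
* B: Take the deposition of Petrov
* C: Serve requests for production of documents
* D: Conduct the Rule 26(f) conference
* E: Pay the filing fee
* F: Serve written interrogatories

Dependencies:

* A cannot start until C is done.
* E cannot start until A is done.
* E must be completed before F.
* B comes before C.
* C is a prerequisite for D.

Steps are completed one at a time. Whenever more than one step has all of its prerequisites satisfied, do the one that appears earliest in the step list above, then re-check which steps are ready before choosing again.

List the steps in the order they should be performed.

B, C, A, D, E, F

B has no prerequisites → B first.
C needed B, now all done → C.
Now A and D have their prerequisites met. A is listed earlier, so A next.
D and E are both available; D is listed earlier → D.
Next only E has its prerequisites met → E.
That leaves F as the only ready step → F.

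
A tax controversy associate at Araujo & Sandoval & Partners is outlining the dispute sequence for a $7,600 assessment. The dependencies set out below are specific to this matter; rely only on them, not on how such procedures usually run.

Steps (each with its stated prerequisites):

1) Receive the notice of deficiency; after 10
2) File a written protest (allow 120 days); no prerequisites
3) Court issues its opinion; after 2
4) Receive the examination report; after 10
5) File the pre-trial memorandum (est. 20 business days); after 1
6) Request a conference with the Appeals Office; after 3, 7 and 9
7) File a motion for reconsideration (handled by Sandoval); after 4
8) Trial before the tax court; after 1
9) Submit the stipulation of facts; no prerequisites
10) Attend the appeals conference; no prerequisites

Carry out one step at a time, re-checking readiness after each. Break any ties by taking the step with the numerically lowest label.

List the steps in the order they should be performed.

2 → 3 → 9 → 10 → 1 → 4 → 5 → 7 → 6 → 8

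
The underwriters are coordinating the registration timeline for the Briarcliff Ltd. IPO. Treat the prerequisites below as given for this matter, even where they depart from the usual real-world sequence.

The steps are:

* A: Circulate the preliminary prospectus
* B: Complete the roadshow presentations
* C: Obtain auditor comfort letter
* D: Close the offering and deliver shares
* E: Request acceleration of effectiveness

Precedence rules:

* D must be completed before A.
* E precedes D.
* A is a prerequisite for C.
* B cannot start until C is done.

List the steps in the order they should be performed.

E D A C B

E is the only step with nothing outstanding, so it goes first.
Next only D has its prerequisites met → D.
A is the only step now ready → A.
C needed A, now all done → C.
B needed C, now all done → B.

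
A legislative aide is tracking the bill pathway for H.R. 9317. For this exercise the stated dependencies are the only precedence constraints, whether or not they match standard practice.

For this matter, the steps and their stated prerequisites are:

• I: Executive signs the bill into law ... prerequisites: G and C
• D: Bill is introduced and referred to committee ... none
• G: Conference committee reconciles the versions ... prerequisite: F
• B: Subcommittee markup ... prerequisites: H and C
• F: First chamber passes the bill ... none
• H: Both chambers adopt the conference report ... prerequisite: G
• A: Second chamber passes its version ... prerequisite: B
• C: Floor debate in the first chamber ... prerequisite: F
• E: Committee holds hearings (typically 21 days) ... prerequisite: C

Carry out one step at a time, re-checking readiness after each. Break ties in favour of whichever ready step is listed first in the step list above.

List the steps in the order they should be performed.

Nothing is required for D and F. D is listed earlier → D first.
Next only F has its prerequisites met → F.
G and C are both available; G is listed earlier → G.
H now also ready, so the ready set is {H, C}; H is listed earlier → H.
C is the only step now ready → C.
Now I, B and E have their prerequisites met. I is listed earlier, so I next.
Ready: B and E. B is listed earlier → B.
Now A and E have their prerequisites met. A is listed earlier, so A next.
E is the only step now ready → E.

D → F → G → H → C → I → B → A → E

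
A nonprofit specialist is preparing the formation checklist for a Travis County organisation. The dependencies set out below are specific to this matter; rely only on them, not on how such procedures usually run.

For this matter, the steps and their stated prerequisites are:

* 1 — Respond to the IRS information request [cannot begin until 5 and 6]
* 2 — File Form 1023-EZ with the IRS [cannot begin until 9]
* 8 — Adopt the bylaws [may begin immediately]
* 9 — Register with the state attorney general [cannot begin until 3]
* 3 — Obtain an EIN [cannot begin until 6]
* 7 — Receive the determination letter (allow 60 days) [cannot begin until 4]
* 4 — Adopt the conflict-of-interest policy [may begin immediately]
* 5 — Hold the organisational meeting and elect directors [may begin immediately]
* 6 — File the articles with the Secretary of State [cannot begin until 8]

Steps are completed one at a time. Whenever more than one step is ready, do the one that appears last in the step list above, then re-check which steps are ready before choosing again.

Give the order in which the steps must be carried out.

5, 4 and 8 have no prerequisites; 5 is listed later, so 5 is first.
Ready: 4 and 8. 4 is listed later → 4.
7 now also ready, so the ready set is {7, 8}; 7 is listed later → 7.
Next only 8 has its prerequisites met → 8.
6 is the only step now ready → 6.
3 and 1 are both available; 3 is listed later → 3.
9 and 1 are both available; 9 is listed later → 9.
2 now also ready, so the ready set is {2, 1}; 2 is listed later → 2.
Next only 1 has its prerequisites met → 1.

5 → 4 → 7 → 8 → 6 → 3 → 9 → 2 → 1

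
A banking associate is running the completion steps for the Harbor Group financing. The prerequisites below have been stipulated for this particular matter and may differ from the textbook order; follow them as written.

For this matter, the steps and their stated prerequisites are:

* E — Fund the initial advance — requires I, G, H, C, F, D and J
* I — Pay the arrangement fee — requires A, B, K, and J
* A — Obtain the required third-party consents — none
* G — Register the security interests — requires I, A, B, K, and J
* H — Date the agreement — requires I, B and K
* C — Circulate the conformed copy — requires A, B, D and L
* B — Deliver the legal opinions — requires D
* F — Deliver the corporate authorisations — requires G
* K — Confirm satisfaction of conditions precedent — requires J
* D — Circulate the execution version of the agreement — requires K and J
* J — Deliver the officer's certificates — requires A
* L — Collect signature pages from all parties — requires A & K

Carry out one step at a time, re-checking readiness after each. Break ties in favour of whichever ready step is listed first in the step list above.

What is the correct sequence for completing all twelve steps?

A → J → K → D → B → I → G → H → F → L → C → E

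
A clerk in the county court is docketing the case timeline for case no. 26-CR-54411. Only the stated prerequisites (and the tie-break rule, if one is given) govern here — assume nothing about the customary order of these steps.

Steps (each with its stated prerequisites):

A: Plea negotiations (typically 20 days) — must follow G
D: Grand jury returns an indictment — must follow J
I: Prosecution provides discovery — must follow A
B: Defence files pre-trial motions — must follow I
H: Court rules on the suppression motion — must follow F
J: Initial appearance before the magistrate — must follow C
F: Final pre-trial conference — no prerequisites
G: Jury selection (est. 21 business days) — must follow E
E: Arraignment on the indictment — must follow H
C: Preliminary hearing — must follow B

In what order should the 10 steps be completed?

Only F has no prerequisites, so it is first.
Next only H has its prerequisites met → H.
E needed H, now all done → E.
Next only G has its prerequisites met → G.
Next only A has its prerequisites met → A.
I is the only step now ready → I.
That leaves B as the only ready step → B.
C needed B, now all done → C.
That leaves J as the only ready step → J.
D needed J, now all done → D.

F, H, E, G, A, I, B, C, J, D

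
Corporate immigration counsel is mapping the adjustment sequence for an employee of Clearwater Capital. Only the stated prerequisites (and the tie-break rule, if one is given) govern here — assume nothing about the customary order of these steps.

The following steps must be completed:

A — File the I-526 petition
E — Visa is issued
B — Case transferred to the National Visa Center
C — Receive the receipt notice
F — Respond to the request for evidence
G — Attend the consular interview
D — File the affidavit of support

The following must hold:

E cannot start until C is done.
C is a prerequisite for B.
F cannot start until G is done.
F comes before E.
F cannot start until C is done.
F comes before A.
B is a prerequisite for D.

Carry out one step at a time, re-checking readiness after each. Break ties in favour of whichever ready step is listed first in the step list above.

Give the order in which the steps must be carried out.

C and G have no prerequisites; C is listed earlier, so C is first.
Now B and G have their prerequisites met. B is listed earlier, so B next.
D now also ready, so the ready set is {G, D}; G is listed earlier → G.
F and D are both available; F is listed earlier → F.
Ready: A, E and D. A is listed earlier → A.
E and D are both available; E is listed earlier → E.
D is the only step now ready → D.

C, B, G, F, A, E, D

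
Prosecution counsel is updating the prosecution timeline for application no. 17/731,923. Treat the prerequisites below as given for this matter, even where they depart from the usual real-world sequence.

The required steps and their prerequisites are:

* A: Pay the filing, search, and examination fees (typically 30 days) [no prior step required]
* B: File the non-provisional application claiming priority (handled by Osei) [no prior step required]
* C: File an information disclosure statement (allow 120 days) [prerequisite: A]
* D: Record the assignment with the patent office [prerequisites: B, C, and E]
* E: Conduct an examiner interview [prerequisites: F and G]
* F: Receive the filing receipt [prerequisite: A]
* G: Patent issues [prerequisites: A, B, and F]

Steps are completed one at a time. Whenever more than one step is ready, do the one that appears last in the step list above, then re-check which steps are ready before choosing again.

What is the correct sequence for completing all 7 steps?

B and A have no prerequisites; B is listed later, so B is first.
Next only A has its prerequisites met → A.
F and C are both available; F is listed later → F.
Now G and C have their prerequisites met. G is listed later, so G next.
E and C are both available; E is listed later → E.
C needed A, now all done → C.
D needed E, C and B, now all done → D.

B → A → F → G → E → C → D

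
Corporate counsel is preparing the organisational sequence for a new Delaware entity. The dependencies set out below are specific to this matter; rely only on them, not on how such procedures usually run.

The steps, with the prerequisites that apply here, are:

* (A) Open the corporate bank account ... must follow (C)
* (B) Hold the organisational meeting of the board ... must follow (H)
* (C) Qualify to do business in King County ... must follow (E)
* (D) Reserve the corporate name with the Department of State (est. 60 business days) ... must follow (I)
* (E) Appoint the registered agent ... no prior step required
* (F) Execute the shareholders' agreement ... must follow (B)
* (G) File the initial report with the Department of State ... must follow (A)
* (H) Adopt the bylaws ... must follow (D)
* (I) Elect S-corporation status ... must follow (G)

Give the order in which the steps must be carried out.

(E), (C), (A), (G), (I), (D), (H), (B), (F)

Only (E) has no prerequisites, so it is first.
(C) needed (E), now all done → (C).
(A) is the only step now ready → (A).
(G) is the only step now ready → (G).
(I) needed (G), now all done → (I).
(D) needed (I), now all done → (D).
Next only (H) has its prerequisites met → (H).
(B) is the only step now ready → (B).
That leaves (F) as the only ready step → (F).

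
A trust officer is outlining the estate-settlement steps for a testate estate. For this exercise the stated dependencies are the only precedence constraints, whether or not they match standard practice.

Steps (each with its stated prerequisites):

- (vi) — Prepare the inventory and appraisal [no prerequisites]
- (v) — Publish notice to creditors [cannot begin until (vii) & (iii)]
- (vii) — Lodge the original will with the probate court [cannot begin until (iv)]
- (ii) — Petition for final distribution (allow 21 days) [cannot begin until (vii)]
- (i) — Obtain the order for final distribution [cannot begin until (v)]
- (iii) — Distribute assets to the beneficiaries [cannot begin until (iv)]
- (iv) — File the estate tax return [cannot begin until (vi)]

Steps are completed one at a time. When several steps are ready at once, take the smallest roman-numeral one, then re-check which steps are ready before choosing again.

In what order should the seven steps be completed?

Only (vi) has no prerequisites, so it is first.
That leaves (iv) as the only ready step → (iv).
Now (iii) and (vii) have their prerequisites met. (iii) has the earlier label, so (iii) next.
(vii) needed (iv), now all done → (vii).
Now (ii) and (v) have their prerequisites met. (ii) has the earlier label, so (ii) next.
That leaves (v) as the only ready step → (v).
That leaves (i) as the only ready step → (i).

(vi) (iv) (iii) (vii) (ii) (v) (i)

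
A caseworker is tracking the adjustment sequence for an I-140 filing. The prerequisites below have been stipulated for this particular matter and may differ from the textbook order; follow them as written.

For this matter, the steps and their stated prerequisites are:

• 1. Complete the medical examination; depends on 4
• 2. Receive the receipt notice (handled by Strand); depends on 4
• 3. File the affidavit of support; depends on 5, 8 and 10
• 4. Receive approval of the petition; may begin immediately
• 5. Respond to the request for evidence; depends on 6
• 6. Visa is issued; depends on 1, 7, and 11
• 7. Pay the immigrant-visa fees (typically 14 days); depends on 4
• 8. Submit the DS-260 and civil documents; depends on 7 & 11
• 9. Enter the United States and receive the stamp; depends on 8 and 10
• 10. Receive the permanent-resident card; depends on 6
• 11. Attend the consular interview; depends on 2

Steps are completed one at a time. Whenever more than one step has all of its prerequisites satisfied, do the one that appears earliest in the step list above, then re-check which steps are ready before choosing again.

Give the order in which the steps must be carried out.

4 → 1 → 2 → 7 → 11 → 6 → 5 → 8 → 10 → 3 → 9

4 has no prerequisites → 4 first.
Now 1, 2 and 7 have their prerequisites met. 1 is listed earlier, so 1 next.
2 and 7 are both available; 2 is listed earlier → 2.
Ready: 7 and 11. 7 is listed earlier → 7.
11 needed 2, now all done → 11.
6 and 8 are both available; 6 is listed earlier → 6.
5 and 10 now also ready, so the ready set is {5, 8, 10}; 5 is listed earlier → 5.
Now 8 and 10 have their prerequisites met. 8 is listed earlier, so 8 next.
Next only 10 has its prerequisites met → 10.
3 and 9 are both available; 3 is listed earlier → 3.
That leaves 9 as the only ready step → 9.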